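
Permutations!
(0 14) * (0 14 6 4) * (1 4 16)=(0 6 16 1 4)=[6, 4, 2, 3, 0, 5, 16, 7, 8, 9, 10, 11, 12, 13, 14, 15, 1]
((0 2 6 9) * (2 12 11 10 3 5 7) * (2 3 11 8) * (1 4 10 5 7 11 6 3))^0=(12)=[0, 1, 2, 3, 4, 5, 6, 7, 8, 9, 10, 11, 12]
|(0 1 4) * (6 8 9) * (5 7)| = |(0 1 4)(5 7)(6 8 9)| = 6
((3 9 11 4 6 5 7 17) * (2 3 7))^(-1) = (2 5 6 4 11 9 3)(7 17) = [0, 1, 5, 2, 11, 6, 4, 17, 8, 3, 10, 9, 12, 13, 14, 15, 16, 7]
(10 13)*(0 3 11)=[3, 1, 2, 11, 4, 5, 6, 7, 8, 9, 13, 0, 12, 10]=(0 3 11)(10 13)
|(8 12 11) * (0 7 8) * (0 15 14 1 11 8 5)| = 12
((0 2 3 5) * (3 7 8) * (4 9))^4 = (9)(0 3 7)(2 5 8) = [3, 1, 5, 7, 4, 8, 6, 0, 2, 9]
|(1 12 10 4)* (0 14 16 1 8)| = |(0 14 16 1 12 10 4 8)| = 8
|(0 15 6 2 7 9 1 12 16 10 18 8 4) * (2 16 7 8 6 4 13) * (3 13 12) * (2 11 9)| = |(0 15 4)(1 3 13 11 9)(2 8 12 7)(6 16 10 18)| = 60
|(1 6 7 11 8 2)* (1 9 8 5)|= 15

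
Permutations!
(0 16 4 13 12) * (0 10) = (0 16 4 13 12 10) = [16, 1, 2, 3, 13, 5, 6, 7, 8, 9, 0, 11, 10, 12, 14, 15, 4]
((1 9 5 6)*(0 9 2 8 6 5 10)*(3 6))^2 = [10, 8, 3, 1, 4, 5, 2, 7, 6, 0, 9] = (0 10 9)(1 8 6 2 3)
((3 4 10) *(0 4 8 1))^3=(0 3)(1 10)(4 8)=[3, 10, 2, 0, 8, 5, 6, 7, 4, 9, 1]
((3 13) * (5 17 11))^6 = (17) = [0, 1, 2, 3, 4, 5, 6, 7, 8, 9, 10, 11, 12, 13, 14, 15, 16, 17]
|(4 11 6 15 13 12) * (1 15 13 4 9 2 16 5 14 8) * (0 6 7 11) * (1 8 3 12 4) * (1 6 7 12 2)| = 10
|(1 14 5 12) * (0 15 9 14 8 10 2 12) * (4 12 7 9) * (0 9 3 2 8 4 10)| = |(0 15 10 8)(1 4 12)(2 7 3)(5 9 14)| = 12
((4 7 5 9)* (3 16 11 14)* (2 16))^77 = (2 11 3 16 14)(4 7 5 9) = [0, 1, 11, 16, 7, 9, 6, 5, 8, 4, 10, 3, 12, 13, 2, 15, 14]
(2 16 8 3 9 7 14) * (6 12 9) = (2 16 8 3 6 12 9 7 14) = [0, 1, 16, 6, 4, 5, 12, 14, 3, 7, 10, 11, 9, 13, 2, 15, 8]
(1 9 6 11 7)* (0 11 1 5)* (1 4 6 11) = (0 1 9 11 7 5)(4 6) = [1, 9, 2, 3, 6, 0, 4, 5, 8, 11, 10, 7]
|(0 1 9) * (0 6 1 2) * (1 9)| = 2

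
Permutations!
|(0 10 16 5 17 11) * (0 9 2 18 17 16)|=|(0 10)(2 18 17 11 9)(5 16)|=10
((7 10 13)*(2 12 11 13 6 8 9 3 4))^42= (2 3 8 10 13 12 4 9 6 7 11)= [0, 1, 3, 8, 9, 5, 7, 11, 10, 6, 13, 2, 4, 12]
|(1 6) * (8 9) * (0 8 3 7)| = |(0 8 9 3 7)(1 6)| = 10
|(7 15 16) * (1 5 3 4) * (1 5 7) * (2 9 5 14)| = |(1 7 15 16)(2 9 5 3 4 14)| = 12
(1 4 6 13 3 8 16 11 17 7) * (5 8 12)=[0, 4, 2, 12, 6, 8, 13, 1, 16, 9, 10, 17, 5, 3, 14, 15, 11, 7]=(1 4 6 13 3 12 5 8 16 11 17 7)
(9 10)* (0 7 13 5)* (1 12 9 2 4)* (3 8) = (0 7 13 5)(1 12 9 10 2 4)(3 8) = [7, 12, 4, 8, 1, 0, 6, 13, 3, 10, 2, 11, 9, 5]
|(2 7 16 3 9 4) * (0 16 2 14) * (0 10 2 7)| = |(0 16 3 9 4 14 10 2)| = 8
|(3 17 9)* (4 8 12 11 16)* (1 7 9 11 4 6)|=|(1 7 9 3 17 11 16 6)(4 8 12)|=24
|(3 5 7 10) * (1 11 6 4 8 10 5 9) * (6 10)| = |(1 11 10 3 9)(4 8 6)(5 7)| = 30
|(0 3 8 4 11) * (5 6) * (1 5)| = |(0 3 8 4 11)(1 5 6)| = 15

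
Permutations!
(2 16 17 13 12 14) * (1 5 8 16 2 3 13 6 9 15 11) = (1 5 8 16 17 6 9 15 11)(3 13 12 14) = [0, 5, 2, 13, 4, 8, 9, 7, 16, 15, 10, 1, 14, 12, 3, 11, 17, 6]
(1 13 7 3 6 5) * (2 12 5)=(1 13 7 3 6 2 12 5)=[0, 13, 12, 6, 4, 1, 2, 3, 8, 9, 10, 11, 5, 7]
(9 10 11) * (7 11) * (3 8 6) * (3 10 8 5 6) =(3 5 6 10 7 11 9 8) =[0, 1, 2, 5, 4, 6, 10, 11, 3, 8, 7, 9]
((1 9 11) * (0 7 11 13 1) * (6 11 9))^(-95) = (0 13 11 9 6 7 1) = [13, 0, 2, 3, 4, 5, 7, 1, 8, 6, 10, 9, 12, 11]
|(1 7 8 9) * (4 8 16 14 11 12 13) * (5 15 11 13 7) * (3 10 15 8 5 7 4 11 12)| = 14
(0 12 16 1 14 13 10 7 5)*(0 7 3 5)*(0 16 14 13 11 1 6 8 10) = (0 12 14 11 1 13)(3 5 7 16 6 8 10) = [12, 13, 2, 5, 4, 7, 8, 16, 10, 9, 3, 1, 14, 0, 11, 15, 6]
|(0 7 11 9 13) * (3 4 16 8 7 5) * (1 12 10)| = |(0 5 3 4 16 8 7 11 9 13)(1 12 10)| = 30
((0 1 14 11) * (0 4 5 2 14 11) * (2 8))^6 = [2, 14, 5, 3, 1, 11, 6, 7, 4, 9, 10, 0, 12, 13, 8] = (0 2 5 11)(1 14 8 4)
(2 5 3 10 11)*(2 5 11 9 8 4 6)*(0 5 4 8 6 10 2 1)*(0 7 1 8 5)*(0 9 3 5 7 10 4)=[9, 10, 11, 2, 4, 5, 8, 1, 7, 6, 3, 0]=(0 9 6 8 7 1 10 3 2 11)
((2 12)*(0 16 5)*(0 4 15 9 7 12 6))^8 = (0 2 7 15 5)(4 16 6 12 9) = [2, 1, 7, 3, 16, 0, 12, 15, 8, 4, 10, 11, 9, 13, 14, 5, 6]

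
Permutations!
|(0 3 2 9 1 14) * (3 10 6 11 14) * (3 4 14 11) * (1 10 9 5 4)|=|(0 9 10 6 3 2 5 4 14)|=9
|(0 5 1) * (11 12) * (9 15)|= |(0 5 1)(9 15)(11 12)|= 6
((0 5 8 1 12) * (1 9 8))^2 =(0 1)(5 12) =[1, 0, 2, 3, 4, 12, 6, 7, 8, 9, 10, 11, 5]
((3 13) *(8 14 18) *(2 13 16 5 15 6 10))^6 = (18)(2 6 5 3)(10 15 16 13) = [0, 1, 6, 2, 4, 3, 5, 7, 8, 9, 15, 11, 12, 10, 14, 16, 13, 17, 18]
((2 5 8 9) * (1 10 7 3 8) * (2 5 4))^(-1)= (1 5 9 8 3 7 10)(2 4)= [0, 5, 4, 7, 2, 9, 6, 10, 3, 8, 1]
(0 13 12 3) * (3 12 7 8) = (0 13 7 8 3) = [13, 1, 2, 0, 4, 5, 6, 8, 3, 9, 10, 11, 12, 7]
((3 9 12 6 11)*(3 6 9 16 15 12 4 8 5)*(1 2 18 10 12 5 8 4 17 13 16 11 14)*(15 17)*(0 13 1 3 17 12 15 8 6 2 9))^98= (0 16)(1 2 9 18 8 10 6 15 14 5 3 17 11)(12 13)= [16, 2, 9, 17, 4, 3, 15, 7, 10, 18, 6, 1, 13, 12, 5, 14, 0, 11, 8]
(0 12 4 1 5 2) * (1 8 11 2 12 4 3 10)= (0 4 8 11 2)(1 5 12 3 10)= [4, 5, 0, 10, 8, 12, 6, 7, 11, 9, 1, 2, 3]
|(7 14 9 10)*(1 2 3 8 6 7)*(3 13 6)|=8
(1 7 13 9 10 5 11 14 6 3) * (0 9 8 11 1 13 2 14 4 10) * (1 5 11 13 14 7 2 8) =(0 9)(1 2 7 8 13)(3 14 6)(4 10 11) =[9, 2, 7, 14, 10, 5, 3, 8, 13, 0, 11, 4, 12, 1, 6]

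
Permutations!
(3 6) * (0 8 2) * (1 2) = (0 8 1 2)(3 6) = [8, 2, 0, 6, 4, 5, 3, 7, 1]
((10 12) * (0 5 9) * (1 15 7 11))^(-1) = [9, 11, 2, 3, 4, 0, 6, 15, 8, 5, 12, 7, 10, 13, 14, 1] = (0 9 5)(1 11 7 15)(10 12)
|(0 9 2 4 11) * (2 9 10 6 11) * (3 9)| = |(0 10 6 11)(2 4)(3 9)| = 4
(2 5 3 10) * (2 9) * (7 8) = (2 5 3 10 9)(7 8) = [0, 1, 5, 10, 4, 3, 6, 8, 7, 2, 9]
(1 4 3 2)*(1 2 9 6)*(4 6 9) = [0, 6, 2, 4, 3, 5, 1, 7, 8, 9] = (9)(1 6)(3 4)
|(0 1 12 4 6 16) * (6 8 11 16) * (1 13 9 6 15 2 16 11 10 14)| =|(0 13 9 6 15 2 16)(1 12 4 8 10 14)| =42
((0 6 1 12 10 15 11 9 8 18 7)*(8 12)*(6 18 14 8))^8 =[7, 1, 2, 3, 4, 5, 6, 18, 8, 15, 9, 10, 11, 13, 14, 12, 16, 17, 0] =(0 7 18)(9 15 12 11 10)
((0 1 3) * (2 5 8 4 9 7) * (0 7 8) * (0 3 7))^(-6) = (9) = [0, 1, 2, 3, 4, 5, 6, 7, 8, 9]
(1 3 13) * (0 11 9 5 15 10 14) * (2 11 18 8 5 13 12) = (0 18 8 5 15 10 14)(1 3 12 2 11 9 13) = [18, 3, 11, 12, 4, 15, 6, 7, 5, 13, 14, 9, 2, 1, 0, 10, 16, 17, 8]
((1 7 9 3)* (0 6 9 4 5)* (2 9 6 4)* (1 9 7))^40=[4, 1, 2, 3, 5, 0, 6, 7, 8, 9]=(9)(0 4 5)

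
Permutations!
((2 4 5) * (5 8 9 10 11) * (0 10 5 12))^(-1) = (0 12 11 10)(2 5 9 8 4) = [12, 1, 5, 3, 2, 9, 6, 7, 4, 8, 0, 10, 11]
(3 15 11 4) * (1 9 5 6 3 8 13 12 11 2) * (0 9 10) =(0 9 5 6 3 15 2 1 10)(4 8 13 12 11) =[9, 10, 1, 15, 8, 6, 3, 7, 13, 5, 0, 4, 11, 12, 14, 2]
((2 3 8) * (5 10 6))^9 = (10) = [0, 1, 2, 3, 4, 5, 6, 7, 8, 9, 10]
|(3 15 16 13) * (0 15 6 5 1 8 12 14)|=11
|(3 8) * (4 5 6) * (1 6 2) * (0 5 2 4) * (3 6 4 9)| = 6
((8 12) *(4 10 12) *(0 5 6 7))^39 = (0 7 6 5)(4 8 12 10) = [7, 1, 2, 3, 8, 0, 5, 6, 12, 9, 4, 11, 10]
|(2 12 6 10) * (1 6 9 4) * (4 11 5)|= 9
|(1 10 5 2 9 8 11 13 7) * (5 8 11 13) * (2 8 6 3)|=11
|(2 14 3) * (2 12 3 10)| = |(2 14 10)(3 12)| = 6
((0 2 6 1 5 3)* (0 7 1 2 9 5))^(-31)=(0 1 7 3 5 9)(2 6)=[1, 7, 6, 5, 4, 9, 2, 3, 8, 0]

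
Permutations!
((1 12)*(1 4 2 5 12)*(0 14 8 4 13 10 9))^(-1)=[9, 1, 4, 3, 8, 2, 6, 7, 14, 10, 13, 11, 5, 12, 0]=(0 9 10 13 12 5 2 4 8 14)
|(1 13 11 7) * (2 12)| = 4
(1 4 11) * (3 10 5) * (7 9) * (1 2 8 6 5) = (1 4 11 2 8 6 5 3 10)(7 9) = [0, 4, 8, 10, 11, 3, 5, 9, 6, 7, 1, 2]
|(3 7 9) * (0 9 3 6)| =|(0 9 6)(3 7)| =6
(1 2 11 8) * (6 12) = [0, 2, 11, 3, 4, 5, 12, 7, 1, 9, 10, 8, 6] = (1 2 11 8)(6 12)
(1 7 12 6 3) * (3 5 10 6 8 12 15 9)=(1 7 15 9 3)(5 10 6)(8 12)=[0, 7, 2, 1, 4, 10, 5, 15, 12, 3, 6, 11, 8, 13, 14, 9]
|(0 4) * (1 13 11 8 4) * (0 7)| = 7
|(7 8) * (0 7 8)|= 2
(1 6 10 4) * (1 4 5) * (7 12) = (1 6 10 5)(7 12) = [0, 6, 2, 3, 4, 1, 10, 12, 8, 9, 5, 11, 7]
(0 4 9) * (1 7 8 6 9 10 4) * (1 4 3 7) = [4, 1, 2, 7, 10, 5, 9, 8, 6, 0, 3] = (0 4 10 3 7 8 6 9)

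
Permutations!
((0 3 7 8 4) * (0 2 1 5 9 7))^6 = (1 2 4 8 7 9 5) = [0, 2, 4, 3, 8, 1, 6, 9, 7, 5]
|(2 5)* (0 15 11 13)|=4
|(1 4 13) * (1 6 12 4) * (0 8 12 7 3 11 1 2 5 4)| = 9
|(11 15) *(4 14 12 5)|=|(4 14 12 5)(11 15)|=4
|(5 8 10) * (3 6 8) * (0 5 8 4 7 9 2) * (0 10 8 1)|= 10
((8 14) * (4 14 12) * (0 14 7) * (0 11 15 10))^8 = [10, 1, 2, 3, 12, 5, 6, 4, 14, 9, 15, 7, 8, 13, 0, 11] = (0 10 15 11 7 4 12 8 14)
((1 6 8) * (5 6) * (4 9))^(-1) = (1 8 6 5)(4 9) = [0, 8, 2, 3, 9, 1, 5, 7, 6, 4]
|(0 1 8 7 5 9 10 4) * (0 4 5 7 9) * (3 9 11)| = 8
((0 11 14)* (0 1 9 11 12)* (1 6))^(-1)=[12, 6, 2, 3, 4, 5, 14, 7, 8, 1, 10, 9, 0, 13, 11]=(0 12)(1 6 14 11 9)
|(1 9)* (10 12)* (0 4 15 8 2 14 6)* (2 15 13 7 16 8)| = 10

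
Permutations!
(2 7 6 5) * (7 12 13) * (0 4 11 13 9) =[4, 1, 12, 3, 11, 2, 5, 6, 8, 0, 10, 13, 9, 7] =(0 4 11 13 7 6 5 2 12 9)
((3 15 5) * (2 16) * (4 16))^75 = [0, 1, 2, 3, 4, 5, 6, 7, 8, 9, 10, 11, 12, 13, 14, 15, 16] = (16)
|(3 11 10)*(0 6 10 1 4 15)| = |(0 6 10 3 11 1 4 15)| = 8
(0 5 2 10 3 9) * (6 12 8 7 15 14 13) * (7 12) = (0 5 2 10 3 9)(6 7 15 14 13)(8 12) = [5, 1, 10, 9, 4, 2, 7, 15, 12, 0, 3, 11, 8, 6, 13, 14]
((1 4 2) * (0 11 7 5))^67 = [5, 4, 1, 3, 2, 7, 6, 11, 8, 9, 10, 0] = (0 5 7 11)(1 4 2)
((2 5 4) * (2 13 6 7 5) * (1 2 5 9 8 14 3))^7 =(1 9 4 3 7 5 14 6 2 8 13) =[0, 9, 8, 7, 3, 14, 2, 5, 13, 4, 10, 11, 12, 1, 6]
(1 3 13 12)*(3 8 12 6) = [0, 8, 2, 13, 4, 5, 3, 7, 12, 9, 10, 11, 1, 6] = (1 8 12)(3 13 6)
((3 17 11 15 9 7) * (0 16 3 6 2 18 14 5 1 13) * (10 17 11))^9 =(0 18 15 13 2 11 1 6 3 5 7 16 14 9)(10 17) =[18, 6, 11, 5, 4, 7, 3, 16, 8, 0, 17, 1, 12, 2, 9, 13, 14, 10, 15]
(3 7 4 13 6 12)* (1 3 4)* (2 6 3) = [0, 2, 6, 7, 13, 5, 12, 1, 8, 9, 10, 11, 4, 3] = (1 2 6 12 4 13 3 7)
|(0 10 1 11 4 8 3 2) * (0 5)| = 9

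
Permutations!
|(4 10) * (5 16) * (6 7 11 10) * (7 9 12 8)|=8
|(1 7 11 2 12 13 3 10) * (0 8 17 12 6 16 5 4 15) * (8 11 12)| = 24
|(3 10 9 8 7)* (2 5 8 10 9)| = |(2 5 8 7 3 9 10)| = 7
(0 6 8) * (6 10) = (0 10 6 8) = [10, 1, 2, 3, 4, 5, 8, 7, 0, 9, 6]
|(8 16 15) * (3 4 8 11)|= 6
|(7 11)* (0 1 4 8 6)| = 10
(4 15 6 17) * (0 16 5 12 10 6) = (0 16 5 12 10 6 17 4 15) = [16, 1, 2, 3, 15, 12, 17, 7, 8, 9, 6, 11, 10, 13, 14, 0, 5, 4]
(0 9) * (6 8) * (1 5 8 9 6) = [6, 5, 2, 3, 4, 8, 9, 7, 1, 0] = (0 6 9)(1 5 8)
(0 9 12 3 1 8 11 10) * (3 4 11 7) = [9, 8, 2, 1, 11, 5, 6, 3, 7, 12, 0, 10, 4] = (0 9 12 4 11 10)(1 8 7 3)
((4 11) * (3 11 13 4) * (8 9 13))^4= (13)= [0, 1, 2, 3, 4, 5, 6, 7, 8, 9, 10, 11, 12, 13]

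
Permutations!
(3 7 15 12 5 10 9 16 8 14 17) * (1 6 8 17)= [0, 6, 2, 7, 4, 10, 8, 15, 14, 16, 9, 11, 5, 13, 1, 12, 17, 3]= (1 6 8 14)(3 7 15 12 5 10 9 16 17)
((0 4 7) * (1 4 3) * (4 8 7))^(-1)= (0 7 8 1 3)= [7, 3, 2, 0, 4, 5, 6, 8, 1]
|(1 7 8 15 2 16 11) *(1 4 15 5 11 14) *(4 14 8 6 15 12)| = |(1 7 6 15 2 16 8 5 11 14)(4 12)| = 10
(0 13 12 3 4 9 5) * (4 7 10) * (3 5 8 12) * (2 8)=(0 13 3 7 10 4 9 2 8 12 5)=[13, 1, 8, 7, 9, 0, 6, 10, 12, 2, 4, 11, 5, 3]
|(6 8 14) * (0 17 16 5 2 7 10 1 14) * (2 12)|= 12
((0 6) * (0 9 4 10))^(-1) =[10, 1, 2, 3, 9, 5, 0, 7, 8, 6, 4] =(0 10 4 9 6)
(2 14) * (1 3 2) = (1 3 2 14) = [0, 3, 14, 2, 4, 5, 6, 7, 8, 9, 10, 11, 12, 13, 1]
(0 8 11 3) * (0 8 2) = (0 2)(3 8 11) = [2, 1, 0, 8, 4, 5, 6, 7, 11, 9, 10, 3]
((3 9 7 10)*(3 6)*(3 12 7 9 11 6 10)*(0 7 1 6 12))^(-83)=(0 7 3 11 12 1 6)=[7, 6, 2, 11, 4, 5, 0, 3, 8, 9, 10, 12, 1]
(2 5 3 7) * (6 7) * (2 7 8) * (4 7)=(2 5 3 6 8)(4 7)=[0, 1, 5, 6, 7, 3, 8, 4, 2]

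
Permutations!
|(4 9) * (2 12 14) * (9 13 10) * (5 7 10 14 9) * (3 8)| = 6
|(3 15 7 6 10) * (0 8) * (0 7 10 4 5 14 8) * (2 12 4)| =|(2 12 4 5 14 8 7 6)(3 15 10)| =24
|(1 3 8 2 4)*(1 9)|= |(1 3 8 2 4 9)|= 6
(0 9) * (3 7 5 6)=(0 9)(3 7 5 6)=[9, 1, 2, 7, 4, 6, 3, 5, 8, 0]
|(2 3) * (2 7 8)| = 4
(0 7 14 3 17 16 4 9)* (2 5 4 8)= (0 7 14 3 17 16 8 2 5 4 9)= [7, 1, 5, 17, 9, 4, 6, 14, 2, 0, 10, 11, 12, 13, 3, 15, 8, 16]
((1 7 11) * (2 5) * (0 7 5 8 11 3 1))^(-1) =(0 11 8 2 5 1 3 7) =[11, 3, 5, 7, 4, 1, 6, 0, 2, 9, 10, 8]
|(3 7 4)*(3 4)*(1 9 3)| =4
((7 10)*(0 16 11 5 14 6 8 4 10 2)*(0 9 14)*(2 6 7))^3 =(0 5 11 16)(2 7 4 9 6 10 14 8) =[5, 1, 7, 3, 9, 11, 10, 4, 2, 6, 14, 16, 12, 13, 8, 15, 0]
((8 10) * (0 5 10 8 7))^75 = (0 7 10 5) = [7, 1, 2, 3, 4, 0, 6, 10, 8, 9, 5]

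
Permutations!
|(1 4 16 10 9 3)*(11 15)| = 6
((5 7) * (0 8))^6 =(8) =[0, 1, 2, 3, 4, 5, 6, 7, 8]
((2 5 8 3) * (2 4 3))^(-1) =(2 8 5)(3 4) =[0, 1, 8, 4, 3, 2, 6, 7, 5]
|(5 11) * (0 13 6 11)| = 5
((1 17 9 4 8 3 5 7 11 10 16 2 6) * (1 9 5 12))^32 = (1 11 6 3 5 16 4)(2 8 17 10 9 12 7) = [0, 11, 8, 5, 1, 16, 3, 2, 17, 12, 9, 6, 7, 13, 14, 15, 4, 10]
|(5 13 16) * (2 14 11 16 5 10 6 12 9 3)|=|(2 14 11 16 10 6 12 9 3)(5 13)|=18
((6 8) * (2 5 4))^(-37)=(2 4 5)(6 8)=[0, 1, 4, 3, 5, 2, 8, 7, 6]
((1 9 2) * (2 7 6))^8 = (1 6 9 2 7) = [0, 6, 7, 3, 4, 5, 9, 1, 8, 2]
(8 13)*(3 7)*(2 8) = (2 8 13)(3 7) = [0, 1, 8, 7, 4, 5, 6, 3, 13, 9, 10, 11, 12, 2]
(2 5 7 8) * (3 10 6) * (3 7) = [0, 1, 5, 10, 4, 3, 7, 8, 2, 9, 6] = (2 5 3 10 6 7 8)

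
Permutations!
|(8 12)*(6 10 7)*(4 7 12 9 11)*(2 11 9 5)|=9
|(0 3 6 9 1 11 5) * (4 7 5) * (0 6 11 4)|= |(0 3 11)(1 4 7 5 6 9)|= 6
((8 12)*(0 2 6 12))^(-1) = [8, 1, 0, 3, 4, 5, 2, 7, 12, 9, 10, 11, 6] = (0 8 12 6 2)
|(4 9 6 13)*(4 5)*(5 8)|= 6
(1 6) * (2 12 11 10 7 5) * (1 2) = [0, 6, 12, 3, 4, 1, 2, 5, 8, 9, 7, 10, 11] = (1 6 2 12 11 10 7 5)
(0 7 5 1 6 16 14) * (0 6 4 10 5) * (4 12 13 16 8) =(0 7)(1 12 13 16 14 6 8 4 10 5) =[7, 12, 2, 3, 10, 1, 8, 0, 4, 9, 5, 11, 13, 16, 6, 15, 14]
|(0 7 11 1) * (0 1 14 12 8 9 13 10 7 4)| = 8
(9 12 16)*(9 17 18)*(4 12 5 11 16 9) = [0, 1, 2, 3, 12, 11, 6, 7, 8, 5, 10, 16, 9, 13, 14, 15, 17, 18, 4] = (4 12 9 5 11 16 17 18)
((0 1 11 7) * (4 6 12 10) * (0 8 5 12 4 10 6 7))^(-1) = [11, 0, 2, 3, 6, 8, 12, 4, 7, 9, 10, 1, 5] = (0 11 1)(4 6 12 5 8 7)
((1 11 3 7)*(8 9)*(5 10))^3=(1 7 3 11)(5 10)(8 9)=[0, 7, 2, 11, 4, 10, 6, 3, 9, 8, 5, 1]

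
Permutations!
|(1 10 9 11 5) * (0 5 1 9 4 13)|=8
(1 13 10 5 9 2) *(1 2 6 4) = (1 13 10 5 9 6 4) = [0, 13, 2, 3, 1, 9, 4, 7, 8, 6, 5, 11, 12, 10]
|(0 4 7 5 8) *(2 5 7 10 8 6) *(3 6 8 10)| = |(10)(0 4 3 6 2 5 8)| = 7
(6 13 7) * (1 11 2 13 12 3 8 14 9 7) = (1 11 2 13)(3 8 14 9 7 6 12) = [0, 11, 13, 8, 4, 5, 12, 6, 14, 7, 10, 2, 3, 1, 9]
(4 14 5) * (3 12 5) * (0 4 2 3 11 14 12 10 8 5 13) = (0 4 12 13)(2 3 10 8 5)(11 14) = [4, 1, 3, 10, 12, 2, 6, 7, 5, 9, 8, 14, 13, 0, 11]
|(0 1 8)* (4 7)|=6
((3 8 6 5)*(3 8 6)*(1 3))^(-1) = (1 8 5 6 3) = [0, 8, 2, 1, 4, 6, 3, 7, 5]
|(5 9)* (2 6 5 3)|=5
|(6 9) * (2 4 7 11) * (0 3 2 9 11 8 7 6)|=14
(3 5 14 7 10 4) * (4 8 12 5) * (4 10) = (3 10 8 12 5 14 7 4) = [0, 1, 2, 10, 3, 14, 6, 4, 12, 9, 8, 11, 5, 13, 7]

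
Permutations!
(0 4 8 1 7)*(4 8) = (0 8 1 7) = [8, 7, 2, 3, 4, 5, 6, 0, 1]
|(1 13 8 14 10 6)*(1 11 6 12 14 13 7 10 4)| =|(1 7 10 12 14 4)(6 11)(8 13)| =6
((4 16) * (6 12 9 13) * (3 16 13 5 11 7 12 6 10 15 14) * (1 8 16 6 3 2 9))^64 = [0, 2, 16, 3, 11, 13, 6, 15, 9, 4, 12, 10, 14, 7, 8, 1, 5] = (1 2 16 5 13 7 15)(4 11 10 12 14 8 9)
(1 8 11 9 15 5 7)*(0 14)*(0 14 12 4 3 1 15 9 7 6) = (0 12 4 3 1 8 11 7 15 5 6) = [12, 8, 2, 1, 3, 6, 0, 15, 11, 9, 10, 7, 4, 13, 14, 5]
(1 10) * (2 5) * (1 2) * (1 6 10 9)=(1 9)(2 5 6 10)=[0, 9, 5, 3, 4, 6, 10, 7, 8, 1, 2]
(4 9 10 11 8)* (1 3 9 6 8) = (1 3 9 10 11)(4 6 8) = [0, 3, 2, 9, 6, 5, 8, 7, 4, 10, 11, 1]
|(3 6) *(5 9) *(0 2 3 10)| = 10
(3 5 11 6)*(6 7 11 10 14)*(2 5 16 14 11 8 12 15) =(2 5 10 11 7 8 12 15)(3 16 14 6) =[0, 1, 5, 16, 4, 10, 3, 8, 12, 9, 11, 7, 15, 13, 6, 2, 14]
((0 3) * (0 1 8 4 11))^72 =(11) =[0, 1, 2, 3, 4, 5, 6, 7, 8, 9, 10, 11]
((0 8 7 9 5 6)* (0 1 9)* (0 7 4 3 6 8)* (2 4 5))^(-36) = (9) = [0, 1, 2, 3, 4, 5, 6, 7, 8, 9]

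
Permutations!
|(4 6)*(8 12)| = |(4 6)(8 12)| = 2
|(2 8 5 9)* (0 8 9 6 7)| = 10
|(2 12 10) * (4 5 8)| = 3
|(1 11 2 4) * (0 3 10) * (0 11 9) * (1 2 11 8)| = 6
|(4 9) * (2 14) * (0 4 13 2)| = |(0 4 9 13 2 14)| = 6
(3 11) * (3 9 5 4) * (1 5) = (1 5 4 3 11 9) = [0, 5, 2, 11, 3, 4, 6, 7, 8, 1, 10, 9]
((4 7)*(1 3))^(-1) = (1 3)(4 7) = [0, 3, 2, 1, 7, 5, 6, 4]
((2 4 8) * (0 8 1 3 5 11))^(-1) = [11, 4, 8, 1, 2, 3, 6, 7, 0, 9, 10, 5] = (0 11 5 3 1 4 2 8)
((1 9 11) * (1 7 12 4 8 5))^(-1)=[0, 5, 2, 3, 12, 8, 6, 11, 4, 1, 10, 9, 7]=(1 5 8 4 12 7 11 9)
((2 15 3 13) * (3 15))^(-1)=(15)(2 13 3)=[0, 1, 13, 2, 4, 5, 6, 7, 8, 9, 10, 11, 12, 3, 14, 15]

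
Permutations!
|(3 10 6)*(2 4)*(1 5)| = 6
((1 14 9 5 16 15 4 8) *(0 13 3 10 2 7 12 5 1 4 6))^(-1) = (0 6 15 16 5 12 7 2 10 3 13)(1 9 14)(4 8) = [6, 9, 10, 13, 8, 12, 15, 2, 4, 14, 3, 11, 7, 0, 1, 16, 5]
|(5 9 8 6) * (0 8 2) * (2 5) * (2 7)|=|(0 8 6 7 2)(5 9)|=10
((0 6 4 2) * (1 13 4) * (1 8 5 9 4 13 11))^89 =(13)(0 4 5 6 2 9 8)(1 11) =[4, 11, 9, 3, 5, 6, 2, 7, 0, 8, 10, 1, 12, 13]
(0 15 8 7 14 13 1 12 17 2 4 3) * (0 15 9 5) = (0 9 5)(1 12 17 2 4 3 15 8 7 14 13) = [9, 12, 4, 15, 3, 0, 6, 14, 7, 5, 10, 11, 17, 1, 13, 8, 16, 2]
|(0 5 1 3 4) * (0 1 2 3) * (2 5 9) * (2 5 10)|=8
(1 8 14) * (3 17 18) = (1 8 14)(3 17 18) = [0, 8, 2, 17, 4, 5, 6, 7, 14, 9, 10, 11, 12, 13, 1, 15, 16, 18, 3]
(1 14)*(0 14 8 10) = (0 14 1 8 10) = [14, 8, 2, 3, 4, 5, 6, 7, 10, 9, 0, 11, 12, 13, 1]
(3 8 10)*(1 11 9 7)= (1 11 9 7)(3 8 10)= [0, 11, 2, 8, 4, 5, 6, 1, 10, 7, 3, 9]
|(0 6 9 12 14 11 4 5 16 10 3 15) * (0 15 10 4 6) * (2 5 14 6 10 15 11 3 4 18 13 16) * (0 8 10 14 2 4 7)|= 12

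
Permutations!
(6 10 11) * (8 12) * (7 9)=(6 10 11)(7 9)(8 12)=[0, 1, 2, 3, 4, 5, 10, 9, 12, 7, 11, 6, 8]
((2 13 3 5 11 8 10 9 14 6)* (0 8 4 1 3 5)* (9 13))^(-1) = (0 3 1 4 11 5 13 10 8)(2 6 14 9) = [3, 4, 6, 1, 11, 13, 14, 7, 0, 2, 8, 5, 12, 10, 9]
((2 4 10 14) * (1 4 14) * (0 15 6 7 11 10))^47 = [4, 10, 14, 3, 1, 5, 15, 6, 8, 9, 11, 7, 12, 13, 2, 0] = (0 4 1 10 11 7 6 15)(2 14)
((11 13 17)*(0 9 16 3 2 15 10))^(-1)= (0 10 15 2 3 16 9)(11 17 13)= [10, 1, 3, 16, 4, 5, 6, 7, 8, 0, 15, 17, 12, 11, 14, 2, 9, 13]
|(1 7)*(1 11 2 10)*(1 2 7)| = 2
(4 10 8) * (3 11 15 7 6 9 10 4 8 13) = (3 11 15 7 6 9 10 13) = [0, 1, 2, 11, 4, 5, 9, 6, 8, 10, 13, 15, 12, 3, 14, 7]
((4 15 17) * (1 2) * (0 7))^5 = [7, 2, 1, 3, 17, 5, 6, 0, 8, 9, 10, 11, 12, 13, 14, 4, 16, 15] = (0 7)(1 2)(4 17 15)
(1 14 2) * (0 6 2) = [6, 14, 1, 3, 4, 5, 2, 7, 8, 9, 10, 11, 12, 13, 0] = (0 6 2 1 14)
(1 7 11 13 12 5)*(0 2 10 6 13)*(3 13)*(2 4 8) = (0 4 8 2 10 6 3 13 12 5 1 7 11) = [4, 7, 10, 13, 8, 1, 3, 11, 2, 9, 6, 0, 5, 12]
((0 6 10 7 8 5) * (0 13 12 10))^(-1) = (0 6)(5 8 7 10 12 13) = [6, 1, 2, 3, 4, 8, 0, 10, 7, 9, 12, 11, 13, 5]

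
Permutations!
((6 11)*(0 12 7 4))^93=(0 12 7 4)(6 11)=[12, 1, 2, 3, 0, 5, 11, 4, 8, 9, 10, 6, 7]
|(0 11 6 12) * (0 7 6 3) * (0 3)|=|(0 11)(6 12 7)|=6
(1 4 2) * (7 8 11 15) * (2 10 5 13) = (1 4 10 5 13 2)(7 8 11 15) = [0, 4, 1, 3, 10, 13, 6, 8, 11, 9, 5, 15, 12, 2, 14, 7]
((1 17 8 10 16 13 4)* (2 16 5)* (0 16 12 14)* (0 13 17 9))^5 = (0 5 4 17 12 9 10 13 16 2 1 8 14) = [5, 8, 1, 3, 17, 4, 6, 7, 14, 10, 13, 11, 9, 16, 0, 15, 2, 12]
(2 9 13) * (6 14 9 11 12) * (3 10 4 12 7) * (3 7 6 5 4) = [0, 1, 11, 10, 12, 4, 14, 7, 8, 13, 3, 6, 5, 2, 9] = (2 11 6 14 9 13)(3 10)(4 12 5)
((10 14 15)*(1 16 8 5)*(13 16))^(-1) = (1 5 8 16 13)(10 15 14) = [0, 5, 2, 3, 4, 8, 6, 7, 16, 9, 15, 11, 12, 1, 10, 14, 13]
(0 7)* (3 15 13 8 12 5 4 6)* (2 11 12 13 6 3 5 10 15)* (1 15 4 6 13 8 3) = (0 7)(1 15 13 3 2 11 12 10 4)(5 6) = [7, 15, 11, 2, 1, 6, 5, 0, 8, 9, 4, 12, 10, 3, 14, 13]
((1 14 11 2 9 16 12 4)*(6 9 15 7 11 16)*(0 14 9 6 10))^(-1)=[10, 4, 11, 3, 12, 5, 6, 15, 8, 1, 9, 7, 16, 13, 0, 2, 14]=(0 10 9 1 4 12 16 14)(2 11 7 15)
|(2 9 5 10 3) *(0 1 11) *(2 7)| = 6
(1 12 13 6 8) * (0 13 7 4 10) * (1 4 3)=[13, 12, 2, 1, 10, 5, 8, 3, 4, 9, 0, 11, 7, 6]=(0 13 6 8 4 10)(1 12 7 3)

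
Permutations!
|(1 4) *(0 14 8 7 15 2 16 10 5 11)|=|(0 14 8 7 15 2 16 10 5 11)(1 4)|=10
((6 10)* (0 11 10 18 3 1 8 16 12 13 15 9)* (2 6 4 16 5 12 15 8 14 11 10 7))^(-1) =[9, 3, 7, 18, 10, 8, 2, 11, 13, 15, 0, 14, 5, 12, 1, 16, 4, 17, 6] =(0 9 15 16 4 10)(1 3 18 6 2 7 11 14)(5 8 13 12)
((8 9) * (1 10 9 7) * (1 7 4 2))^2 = [0, 9, 10, 3, 1, 5, 6, 7, 2, 4, 8] = (1 9 4)(2 10 8)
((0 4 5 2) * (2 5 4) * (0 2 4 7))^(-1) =(0 7 4) =[7, 1, 2, 3, 0, 5, 6, 4]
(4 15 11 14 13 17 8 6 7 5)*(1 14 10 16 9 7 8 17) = [0, 14, 2, 3, 15, 4, 8, 5, 6, 7, 16, 10, 12, 1, 13, 11, 9, 17] = (17)(1 14 13)(4 15 11 10 16 9 7 5)(6 8)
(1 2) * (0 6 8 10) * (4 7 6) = (0 4 7 6 8 10)(1 2) = [4, 2, 1, 3, 7, 5, 8, 6, 10, 9, 0]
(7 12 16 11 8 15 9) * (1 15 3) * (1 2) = (1 15 9 7 12 16 11 8 3 2) = [0, 15, 1, 2, 4, 5, 6, 12, 3, 7, 10, 8, 16, 13, 14, 9, 11]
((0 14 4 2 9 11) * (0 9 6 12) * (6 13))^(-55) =(0 14 4 2 13 6 12)(9 11) =[14, 1, 13, 3, 2, 5, 12, 7, 8, 11, 10, 9, 0, 6, 4]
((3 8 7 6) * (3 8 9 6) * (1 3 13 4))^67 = (1 6 13 3 8 4 9 7) = [0, 6, 2, 8, 9, 5, 13, 1, 4, 7, 10, 11, 12, 3]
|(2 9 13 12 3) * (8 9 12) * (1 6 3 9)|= |(1 6 3 2 12 9 13 8)|= 8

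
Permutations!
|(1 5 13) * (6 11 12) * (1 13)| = 6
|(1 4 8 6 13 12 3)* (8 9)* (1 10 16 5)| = |(1 4 9 8 6 13 12 3 10 16 5)| = 11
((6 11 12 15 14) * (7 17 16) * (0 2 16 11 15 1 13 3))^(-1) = [3, 12, 0, 13, 4, 5, 14, 16, 8, 9, 10, 17, 11, 1, 15, 6, 2, 7] = (0 3 13 1 12 11 17 7 16 2)(6 14 15)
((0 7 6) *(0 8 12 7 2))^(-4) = (12) = [0, 1, 2, 3, 4, 5, 6, 7, 8, 9, 10, 11, 12]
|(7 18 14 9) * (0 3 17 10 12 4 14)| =|(0 3 17 10 12 4 14 9 7 18)| =10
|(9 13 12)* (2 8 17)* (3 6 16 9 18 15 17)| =11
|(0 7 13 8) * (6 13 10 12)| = 7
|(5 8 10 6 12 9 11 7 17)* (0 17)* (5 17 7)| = |(17)(0 7)(5 8 10 6 12 9 11)| = 14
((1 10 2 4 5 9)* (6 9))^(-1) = [0, 9, 10, 3, 2, 4, 5, 7, 8, 6, 1] = (1 9 6 5 4 2 10)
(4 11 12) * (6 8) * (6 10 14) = (4 11 12)(6 8 10 14) = [0, 1, 2, 3, 11, 5, 8, 7, 10, 9, 14, 12, 4, 13, 6]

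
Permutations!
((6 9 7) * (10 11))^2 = (11)(6 7 9) = [0, 1, 2, 3, 4, 5, 7, 9, 8, 6, 10, 11]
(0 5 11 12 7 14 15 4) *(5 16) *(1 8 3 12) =(0 16 5 11 1 8 3 12 7 14 15 4) =[16, 8, 2, 12, 0, 11, 6, 14, 3, 9, 10, 1, 7, 13, 15, 4, 5]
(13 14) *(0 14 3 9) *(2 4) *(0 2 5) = (0 14 13 3 9 2 4 5) = [14, 1, 4, 9, 5, 0, 6, 7, 8, 2, 10, 11, 12, 3, 13]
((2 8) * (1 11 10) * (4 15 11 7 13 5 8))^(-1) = (1 10 11 15 4 2 8 5 13 7) = [0, 10, 8, 3, 2, 13, 6, 1, 5, 9, 11, 15, 12, 7, 14, 4]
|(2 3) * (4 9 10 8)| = 4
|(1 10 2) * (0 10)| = |(0 10 2 1)| = 4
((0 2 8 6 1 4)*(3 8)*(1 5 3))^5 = (0 2 1 4)(3 8 6 5) = [2, 4, 1, 8, 0, 3, 5, 7, 6]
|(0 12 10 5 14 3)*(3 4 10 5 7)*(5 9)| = 9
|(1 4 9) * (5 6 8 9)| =|(1 4 5 6 8 9)| =6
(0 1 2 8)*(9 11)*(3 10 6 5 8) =(0 1 2 3 10 6 5 8)(9 11) =[1, 2, 3, 10, 4, 8, 5, 7, 0, 11, 6, 9]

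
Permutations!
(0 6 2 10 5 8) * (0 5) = (0 6 2 10)(5 8) = [6, 1, 10, 3, 4, 8, 2, 7, 5, 9, 0]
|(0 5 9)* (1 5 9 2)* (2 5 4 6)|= |(0 9)(1 4 6 2)|= 4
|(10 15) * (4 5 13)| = |(4 5 13)(10 15)| = 6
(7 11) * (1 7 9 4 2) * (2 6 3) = (1 7 11 9 4 6 3 2) = [0, 7, 1, 2, 6, 5, 3, 11, 8, 4, 10, 9]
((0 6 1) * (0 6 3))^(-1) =(0 3)(1 6) =[3, 6, 2, 0, 4, 5, 1]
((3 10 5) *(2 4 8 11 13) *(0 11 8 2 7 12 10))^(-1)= (0 3 5 10 12 7 13 11)(2 4)= [3, 1, 4, 5, 2, 10, 6, 13, 8, 9, 12, 0, 7, 11]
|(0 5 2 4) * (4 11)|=5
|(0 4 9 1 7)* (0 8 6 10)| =8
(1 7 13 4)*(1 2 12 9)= (1 7 13 4 2 12 9)= [0, 7, 12, 3, 2, 5, 6, 13, 8, 1, 10, 11, 9, 4]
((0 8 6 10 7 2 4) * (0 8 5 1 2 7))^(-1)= [10, 5, 1, 3, 2, 0, 8, 7, 4, 9, 6]= (0 10 6 8 4 2 1 5)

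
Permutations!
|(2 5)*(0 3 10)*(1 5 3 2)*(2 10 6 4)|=|(0 10)(1 5)(2 3 6 4)|=4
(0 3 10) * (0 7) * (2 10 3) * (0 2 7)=(0 7 2 10)=[7, 1, 10, 3, 4, 5, 6, 2, 8, 9, 0]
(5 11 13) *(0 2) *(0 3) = [2, 1, 3, 0, 4, 11, 6, 7, 8, 9, 10, 13, 12, 5] = (0 2 3)(5 11 13)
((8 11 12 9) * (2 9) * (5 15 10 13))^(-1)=(2 12 11 8 9)(5 13 10 15)=[0, 1, 12, 3, 4, 13, 6, 7, 9, 2, 15, 8, 11, 10, 14, 5]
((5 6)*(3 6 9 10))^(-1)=(3 10 9 5 6)=[0, 1, 2, 10, 4, 6, 3, 7, 8, 5, 9]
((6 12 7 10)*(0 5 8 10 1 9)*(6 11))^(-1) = [9, 7, 2, 3, 4, 0, 11, 12, 5, 1, 8, 10, 6] = (0 9 1 7 12 6 11 10 8 5)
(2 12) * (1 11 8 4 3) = [0, 11, 12, 1, 3, 5, 6, 7, 4, 9, 10, 8, 2] = (1 11 8 4 3)(2 12)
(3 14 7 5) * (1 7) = (1 7 5 3 14) = [0, 7, 2, 14, 4, 3, 6, 5, 8, 9, 10, 11, 12, 13, 1]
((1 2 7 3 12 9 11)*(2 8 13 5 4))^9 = [0, 9, 5, 2, 13, 8, 6, 4, 11, 3, 10, 12, 7, 1] = (1 9 3 2 5 8 11 12 7 4 13)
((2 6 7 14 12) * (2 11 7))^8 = (14) = [0, 1, 2, 3, 4, 5, 6, 7, 8, 9, 10, 11, 12, 13, 14]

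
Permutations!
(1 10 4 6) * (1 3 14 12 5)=(1 10 4 6 3 14 12 5)=[0, 10, 2, 14, 6, 1, 3, 7, 8, 9, 4, 11, 5, 13, 12]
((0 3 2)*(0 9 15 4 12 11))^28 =(0 15)(2 12)(3 4)(9 11) =[15, 1, 12, 4, 3, 5, 6, 7, 8, 11, 10, 9, 2, 13, 14, 0]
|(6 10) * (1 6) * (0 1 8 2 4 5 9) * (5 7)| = |(0 1 6 10 8 2 4 7 5 9)| = 10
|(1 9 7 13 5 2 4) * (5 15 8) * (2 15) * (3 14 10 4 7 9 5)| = |(1 5 15 8 3 14 10 4)(2 7 13)| = 24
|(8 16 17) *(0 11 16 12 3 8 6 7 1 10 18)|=9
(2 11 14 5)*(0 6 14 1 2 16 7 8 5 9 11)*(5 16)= (0 6 14 9 11 1 2)(7 8 16)= [6, 2, 0, 3, 4, 5, 14, 8, 16, 11, 10, 1, 12, 13, 9, 15, 7]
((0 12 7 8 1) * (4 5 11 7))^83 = (0 5 8 12 11 1 4 7) = [5, 4, 2, 3, 7, 8, 6, 0, 12, 9, 10, 1, 11]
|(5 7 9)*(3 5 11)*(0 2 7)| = |(0 2 7 9 11 3 5)| = 7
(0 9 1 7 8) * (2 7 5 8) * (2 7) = (0 9 1 5 8) = [9, 5, 2, 3, 4, 8, 6, 7, 0, 1]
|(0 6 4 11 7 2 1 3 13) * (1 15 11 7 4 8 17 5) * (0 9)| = 45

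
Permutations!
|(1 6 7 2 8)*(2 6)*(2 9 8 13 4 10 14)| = 30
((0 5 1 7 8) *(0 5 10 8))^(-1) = (0 7 1 5 8 10) = [7, 5, 2, 3, 4, 8, 6, 1, 10, 9, 0]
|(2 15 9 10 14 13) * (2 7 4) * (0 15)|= 9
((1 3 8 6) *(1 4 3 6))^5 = (8) = [0, 1, 2, 3, 4, 5, 6, 7, 8]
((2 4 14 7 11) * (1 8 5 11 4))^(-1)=[0, 2, 11, 3, 7, 8, 6, 14, 1, 9, 10, 5, 12, 13, 4]=(1 2 11 5 8)(4 7 14)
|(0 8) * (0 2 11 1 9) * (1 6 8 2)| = 7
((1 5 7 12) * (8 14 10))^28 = (8 14 10) = [0, 1, 2, 3, 4, 5, 6, 7, 14, 9, 8, 11, 12, 13, 10]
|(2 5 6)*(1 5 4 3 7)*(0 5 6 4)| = |(0 5 4 3 7 1 6 2)| = 8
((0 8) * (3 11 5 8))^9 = (0 8 5 11 3) = [8, 1, 2, 0, 4, 11, 6, 7, 5, 9, 10, 3]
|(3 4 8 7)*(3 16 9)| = |(3 4 8 7 16 9)| = 6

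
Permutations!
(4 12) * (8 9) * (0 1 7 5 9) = [1, 7, 2, 3, 12, 9, 6, 5, 0, 8, 10, 11, 4] = (0 1 7 5 9 8)(4 12)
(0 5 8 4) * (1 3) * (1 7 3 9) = (0 5 8 4)(1 9)(3 7) = [5, 9, 2, 7, 0, 8, 6, 3, 4, 1]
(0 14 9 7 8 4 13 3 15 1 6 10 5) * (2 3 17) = (0 14 9 7 8 4 13 17 2 3 15 1 6 10 5) = [14, 6, 3, 15, 13, 0, 10, 8, 4, 7, 5, 11, 12, 17, 9, 1, 16, 2]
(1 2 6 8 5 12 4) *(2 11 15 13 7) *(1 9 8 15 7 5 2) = [0, 11, 6, 3, 9, 12, 15, 1, 2, 8, 10, 7, 4, 5, 14, 13] = (1 11 7)(2 6 15 13 5 12 4 9 8)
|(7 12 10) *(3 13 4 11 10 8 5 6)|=10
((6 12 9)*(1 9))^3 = (1 12 6 9) = [0, 12, 2, 3, 4, 5, 9, 7, 8, 1, 10, 11, 6]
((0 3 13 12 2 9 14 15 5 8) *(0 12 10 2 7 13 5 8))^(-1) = (0 5 3)(2 10 13 7 12 8 15 14 9) = [5, 1, 10, 0, 4, 3, 6, 12, 15, 2, 13, 11, 8, 7, 9, 14]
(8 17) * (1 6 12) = (1 6 12)(8 17) = [0, 6, 2, 3, 4, 5, 12, 7, 17, 9, 10, 11, 1, 13, 14, 15, 16, 8]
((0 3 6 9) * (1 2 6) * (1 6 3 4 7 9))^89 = (0 4 7 9)(1 2 3 6) = [4, 2, 3, 6, 7, 5, 1, 9, 8, 0]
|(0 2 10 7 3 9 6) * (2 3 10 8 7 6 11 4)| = 10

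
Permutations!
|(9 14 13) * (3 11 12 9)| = 6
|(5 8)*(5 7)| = |(5 8 7)| = 3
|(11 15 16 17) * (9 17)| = |(9 17 11 15 16)| = 5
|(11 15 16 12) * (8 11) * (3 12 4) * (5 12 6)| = |(3 6 5 12 8 11 15 16 4)| = 9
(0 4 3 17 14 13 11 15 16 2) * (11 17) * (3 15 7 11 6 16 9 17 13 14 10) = (0 4 15 9 17 10 3 6 16 2)(7 11) = [4, 1, 0, 6, 15, 5, 16, 11, 8, 17, 3, 7, 12, 13, 14, 9, 2, 10]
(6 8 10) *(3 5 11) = (3 5 11)(6 8 10) = [0, 1, 2, 5, 4, 11, 8, 7, 10, 9, 6, 3]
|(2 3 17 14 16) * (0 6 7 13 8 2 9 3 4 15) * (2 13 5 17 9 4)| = |(0 6 7 5 17 14 16 4 15)(3 9)(8 13)| = 18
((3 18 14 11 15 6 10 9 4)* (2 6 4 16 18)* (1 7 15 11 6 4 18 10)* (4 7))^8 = (1 6 14 18 15 7 2 3 4)(9 10 16) = [0, 6, 3, 4, 1, 5, 14, 2, 8, 10, 16, 11, 12, 13, 18, 7, 9, 17, 15]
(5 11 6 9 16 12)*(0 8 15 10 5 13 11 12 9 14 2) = (0 8 15 10 5 12 13 11 6 14 2)(9 16) = [8, 1, 0, 3, 4, 12, 14, 7, 15, 16, 5, 6, 13, 11, 2, 10, 9]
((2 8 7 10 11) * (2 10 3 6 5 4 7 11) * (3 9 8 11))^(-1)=(2 10 11)(3 8 9 7 4 5 6)=[0, 1, 10, 8, 5, 6, 3, 4, 9, 7, 11, 2]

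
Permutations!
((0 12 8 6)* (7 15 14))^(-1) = (0 6 8 12)(7 14 15) = [6, 1, 2, 3, 4, 5, 8, 14, 12, 9, 10, 11, 0, 13, 15, 7]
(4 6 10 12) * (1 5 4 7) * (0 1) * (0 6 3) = [1, 5, 2, 0, 3, 4, 10, 6, 8, 9, 12, 11, 7] = (0 1 5 4 3)(6 10 12 7)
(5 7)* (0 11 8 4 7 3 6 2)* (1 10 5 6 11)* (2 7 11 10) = (0 1 2)(3 10 5)(4 11 8)(6 7) = [1, 2, 0, 10, 11, 3, 7, 6, 4, 9, 5, 8]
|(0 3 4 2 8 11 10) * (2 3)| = 10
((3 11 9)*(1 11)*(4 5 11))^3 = [0, 11, 2, 5, 9, 3, 6, 7, 8, 4, 10, 1] = (1 11)(3 5)(4 9)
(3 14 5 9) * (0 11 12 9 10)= (0 11 12 9 3 14 5 10)= [11, 1, 2, 14, 4, 10, 6, 7, 8, 3, 0, 12, 9, 13, 5]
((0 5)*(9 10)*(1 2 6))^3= (0 5)(9 10)= [5, 1, 2, 3, 4, 0, 6, 7, 8, 10, 9]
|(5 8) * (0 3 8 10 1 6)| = |(0 3 8 5 10 1 6)| = 7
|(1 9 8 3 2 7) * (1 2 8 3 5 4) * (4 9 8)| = 6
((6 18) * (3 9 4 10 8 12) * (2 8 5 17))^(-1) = (2 17 5 10 4 9 3 12 8)(6 18) = [0, 1, 17, 12, 9, 10, 18, 7, 2, 3, 4, 11, 8, 13, 14, 15, 16, 5, 6]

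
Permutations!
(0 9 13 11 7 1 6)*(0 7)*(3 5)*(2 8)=(0 9 13 11)(1 6 7)(2 8)(3 5)=[9, 6, 8, 5, 4, 3, 7, 1, 2, 13, 10, 0, 12, 11]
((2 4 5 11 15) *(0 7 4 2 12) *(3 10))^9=(0 4 11 12 7 5 15)(3 10)=[4, 1, 2, 10, 11, 15, 6, 5, 8, 9, 3, 12, 7, 13, 14, 0]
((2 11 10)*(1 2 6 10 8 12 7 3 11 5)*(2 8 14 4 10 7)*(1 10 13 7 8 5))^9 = (1 10 8 2 5 6 12)(3 4)(7 14)(11 13) = [0, 10, 5, 4, 3, 6, 12, 14, 2, 9, 8, 13, 1, 11, 7]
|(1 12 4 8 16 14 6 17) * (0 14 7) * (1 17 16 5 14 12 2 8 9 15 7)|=|(17)(0 12 4 9 15 7)(1 2 8 5 14 6 16)|=42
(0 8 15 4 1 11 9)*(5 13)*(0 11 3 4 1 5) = (0 8 15 1 3 4 5 13)(9 11) = [8, 3, 2, 4, 5, 13, 6, 7, 15, 11, 10, 9, 12, 0, 14, 1]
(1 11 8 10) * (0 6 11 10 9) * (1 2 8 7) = [6, 10, 8, 3, 4, 5, 11, 1, 9, 0, 2, 7] = (0 6 11 7 1 10 2 8 9)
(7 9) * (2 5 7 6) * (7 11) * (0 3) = (0 3)(2 5 11 7 9 6) = [3, 1, 5, 0, 4, 11, 2, 9, 8, 6, 10, 7]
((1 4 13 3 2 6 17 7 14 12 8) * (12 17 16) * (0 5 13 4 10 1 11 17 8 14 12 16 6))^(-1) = (0 2 3 13 5)(1 10)(7 17 11 8 14 12) = [2, 10, 3, 13, 4, 0, 6, 17, 14, 9, 1, 8, 7, 5, 12, 15, 16, 11]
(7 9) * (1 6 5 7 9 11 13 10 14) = [0, 6, 2, 3, 4, 7, 5, 11, 8, 9, 14, 13, 12, 10, 1] = (1 6 5 7 11 13 10 14)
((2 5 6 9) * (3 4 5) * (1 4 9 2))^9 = (1 5 2 9 4 6 3) = [0, 5, 9, 1, 6, 2, 3, 7, 8, 4]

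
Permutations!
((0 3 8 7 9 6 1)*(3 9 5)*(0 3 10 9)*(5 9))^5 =[0, 6, 2, 1, 4, 10, 9, 8, 3, 7, 5] =(1 6 9 7 8 3)(5 10)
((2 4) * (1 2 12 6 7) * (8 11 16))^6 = (16) = [0, 1, 2, 3, 4, 5, 6, 7, 8, 9, 10, 11, 12, 13, 14, 15, 16]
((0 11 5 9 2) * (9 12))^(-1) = [2, 1, 9, 3, 4, 11, 6, 7, 8, 12, 10, 0, 5] = (0 2 9 12 5 11)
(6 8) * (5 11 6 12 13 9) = (5 11 6 8 12 13 9) = [0, 1, 2, 3, 4, 11, 8, 7, 12, 5, 10, 6, 13, 9]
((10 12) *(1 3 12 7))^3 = (1 10 3 7 12) = [0, 10, 2, 7, 4, 5, 6, 12, 8, 9, 3, 11, 1]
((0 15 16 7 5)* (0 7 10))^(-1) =(0 10 16 15)(5 7) =[10, 1, 2, 3, 4, 7, 6, 5, 8, 9, 16, 11, 12, 13, 14, 0, 15]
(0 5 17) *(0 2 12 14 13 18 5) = (2 12 14 13 18 5 17) = [0, 1, 12, 3, 4, 17, 6, 7, 8, 9, 10, 11, 14, 18, 13, 15, 16, 2, 5]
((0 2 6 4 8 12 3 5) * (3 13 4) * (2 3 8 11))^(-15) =[0, 1, 11, 3, 13, 5, 2, 7, 6, 9, 10, 4, 8, 12] =(2 11 4 13 12 8 6)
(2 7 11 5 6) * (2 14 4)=(2 7 11 5 6 14 4)=[0, 1, 7, 3, 2, 6, 14, 11, 8, 9, 10, 5, 12, 13, 4]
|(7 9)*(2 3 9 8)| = 5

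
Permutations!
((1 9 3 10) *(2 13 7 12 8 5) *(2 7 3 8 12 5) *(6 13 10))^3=(13)(1 2 9 10 8)(5 7)=[0, 2, 9, 3, 4, 7, 6, 5, 1, 10, 8, 11, 12, 13]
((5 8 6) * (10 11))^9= (10 11)= [0, 1, 2, 3, 4, 5, 6, 7, 8, 9, 11, 10]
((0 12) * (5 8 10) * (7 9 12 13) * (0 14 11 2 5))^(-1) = (0 10 8 5 2 11 14 12 9 7 13) = [10, 1, 11, 3, 4, 2, 6, 13, 5, 7, 8, 14, 9, 0, 12]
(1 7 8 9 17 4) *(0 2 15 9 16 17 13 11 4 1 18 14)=(0 2 15 9 13 11 4 18 14)(1 7 8 16 17)=[2, 7, 15, 3, 18, 5, 6, 8, 16, 13, 10, 4, 12, 11, 0, 9, 17, 1, 14]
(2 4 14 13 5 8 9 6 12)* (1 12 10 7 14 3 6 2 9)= (1 12 9 2 4 3 6 10 7 14 13 5 8)= [0, 12, 4, 6, 3, 8, 10, 14, 1, 2, 7, 11, 9, 5, 13]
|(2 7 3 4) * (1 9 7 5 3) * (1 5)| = |(1 9 7 5 3 4 2)| = 7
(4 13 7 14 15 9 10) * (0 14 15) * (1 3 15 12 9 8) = [14, 3, 2, 15, 13, 5, 6, 12, 1, 10, 4, 11, 9, 7, 0, 8] = (0 14)(1 3 15 8)(4 13 7 12 9 10)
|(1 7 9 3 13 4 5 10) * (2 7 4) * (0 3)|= |(0 3 13 2 7 9)(1 4 5 10)|= 12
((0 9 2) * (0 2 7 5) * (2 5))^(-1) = (0 5 2 7 9) = [5, 1, 7, 3, 4, 2, 6, 9, 8, 0]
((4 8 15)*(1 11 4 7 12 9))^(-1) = (1 9 12 7 15 8 4 11) = [0, 9, 2, 3, 11, 5, 6, 15, 4, 12, 10, 1, 7, 13, 14, 8]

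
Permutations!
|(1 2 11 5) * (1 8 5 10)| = 4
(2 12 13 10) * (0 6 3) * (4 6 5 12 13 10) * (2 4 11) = (0 5 12 10 4 6 3)(2 13 11) = [5, 1, 13, 0, 6, 12, 3, 7, 8, 9, 4, 2, 10, 11]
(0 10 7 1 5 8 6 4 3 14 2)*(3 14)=(0 10 7 1 5 8 6 4 14 2)=[10, 5, 0, 3, 14, 8, 4, 1, 6, 9, 7, 11, 12, 13, 2]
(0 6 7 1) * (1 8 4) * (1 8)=[6, 0, 2, 3, 8, 5, 7, 1, 4]=(0 6 7 1)(4 8)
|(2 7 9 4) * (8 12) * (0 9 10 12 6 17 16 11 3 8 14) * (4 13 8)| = 15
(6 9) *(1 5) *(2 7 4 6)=(1 5)(2 7 4 6 9)=[0, 5, 7, 3, 6, 1, 9, 4, 8, 2]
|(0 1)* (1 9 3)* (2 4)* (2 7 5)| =4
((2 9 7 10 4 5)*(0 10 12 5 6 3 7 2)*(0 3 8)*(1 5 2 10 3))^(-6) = [2, 1, 6, 9, 3, 5, 7, 10, 12, 8, 0, 11, 4] = (0 2 6 7 10)(3 9 8 12 4)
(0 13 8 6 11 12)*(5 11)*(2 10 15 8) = (0 13 2 10 15 8 6 5 11 12) = [13, 1, 10, 3, 4, 11, 5, 7, 6, 9, 15, 12, 0, 2, 14, 8]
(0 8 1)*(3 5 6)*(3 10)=(0 8 1)(3 5 6 10)=[8, 0, 2, 5, 4, 6, 10, 7, 1, 9, 3]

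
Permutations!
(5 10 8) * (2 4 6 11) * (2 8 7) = (2 4 6 11 8 5 10 7) = [0, 1, 4, 3, 6, 10, 11, 2, 5, 9, 7, 8]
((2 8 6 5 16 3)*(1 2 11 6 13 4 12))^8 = (1 8 4)(2 13 12)(3 5 11 16 6) = [0, 8, 13, 5, 1, 11, 3, 7, 4, 9, 10, 16, 2, 12, 14, 15, 6]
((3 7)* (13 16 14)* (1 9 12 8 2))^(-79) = (1 9 12 8 2)(3 7)(13 14 16) = [0, 9, 1, 7, 4, 5, 6, 3, 2, 12, 10, 11, 8, 14, 16, 15, 13]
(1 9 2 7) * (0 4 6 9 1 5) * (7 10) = (0 4 6 9 2 10 7 5) = [4, 1, 10, 3, 6, 0, 9, 5, 8, 2, 7]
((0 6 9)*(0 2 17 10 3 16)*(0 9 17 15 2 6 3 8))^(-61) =[9, 1, 15, 6, 4, 5, 8, 7, 16, 10, 3, 11, 12, 13, 14, 2, 17, 0] =(0 9 10 3 6 8 16 17)(2 15)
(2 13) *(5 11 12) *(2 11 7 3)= [0, 1, 13, 2, 4, 7, 6, 3, 8, 9, 10, 12, 5, 11]= (2 13 11 12 5 7 3)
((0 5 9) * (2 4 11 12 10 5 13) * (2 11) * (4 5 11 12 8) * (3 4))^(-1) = (0 9 5 2 4 3 8 11 10 12 13) = [9, 1, 4, 8, 3, 2, 6, 7, 11, 5, 12, 10, 13, 0]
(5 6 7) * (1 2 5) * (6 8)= (1 2 5 8 6 7)= [0, 2, 5, 3, 4, 8, 7, 1, 6]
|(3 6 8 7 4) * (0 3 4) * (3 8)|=6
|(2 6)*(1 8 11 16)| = 4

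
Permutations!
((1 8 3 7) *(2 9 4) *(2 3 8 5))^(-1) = (1 7 3 4 9 2 5) = [0, 7, 5, 4, 9, 1, 6, 3, 8, 2]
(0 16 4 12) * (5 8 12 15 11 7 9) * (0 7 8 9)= (0 16 4 15 11 8 12 7)(5 9)= [16, 1, 2, 3, 15, 9, 6, 0, 12, 5, 10, 8, 7, 13, 14, 11, 4]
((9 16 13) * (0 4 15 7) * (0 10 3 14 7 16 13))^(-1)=(0 16 15 4)(3 10 7 14)(9 13)=[16, 1, 2, 10, 0, 5, 6, 14, 8, 13, 7, 11, 12, 9, 3, 4, 15]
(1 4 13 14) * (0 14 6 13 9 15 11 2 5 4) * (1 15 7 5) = (0 14 15 11 2 1)(4 9 7 5)(6 13) = [14, 0, 1, 3, 9, 4, 13, 5, 8, 7, 10, 2, 12, 6, 15, 11]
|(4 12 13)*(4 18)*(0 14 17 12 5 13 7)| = 20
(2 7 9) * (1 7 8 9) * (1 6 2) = (1 7 6 2 8 9) = [0, 7, 8, 3, 4, 5, 2, 6, 9, 1]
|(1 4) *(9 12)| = 2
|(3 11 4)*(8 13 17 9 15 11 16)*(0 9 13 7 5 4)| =12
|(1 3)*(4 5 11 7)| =|(1 3)(4 5 11 7)| =4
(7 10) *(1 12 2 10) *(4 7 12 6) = (1 6 4 7)(2 10 12) = [0, 6, 10, 3, 7, 5, 4, 1, 8, 9, 12, 11, 2]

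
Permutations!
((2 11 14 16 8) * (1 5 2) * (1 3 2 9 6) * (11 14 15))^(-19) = (1 5 9 6)(2 14 16 8 3)(11 15) = [0, 5, 14, 2, 4, 9, 1, 7, 3, 6, 10, 15, 12, 13, 16, 11, 8]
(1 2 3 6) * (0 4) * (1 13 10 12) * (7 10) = (0 4)(1 2 3 6 13 7 10 12) = [4, 2, 3, 6, 0, 5, 13, 10, 8, 9, 12, 11, 1, 7]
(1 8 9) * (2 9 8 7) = (1 7 2 9) = [0, 7, 9, 3, 4, 5, 6, 2, 8, 1]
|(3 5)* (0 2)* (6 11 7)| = 6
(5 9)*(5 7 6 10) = (5 9 7 6 10) = [0, 1, 2, 3, 4, 9, 10, 6, 8, 7, 5]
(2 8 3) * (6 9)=(2 8 3)(6 9)=[0, 1, 8, 2, 4, 5, 9, 7, 3, 6]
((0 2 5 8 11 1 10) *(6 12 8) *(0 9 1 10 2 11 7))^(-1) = (0 7 8 12 6 5 2 1 9 10 11) = [7, 9, 1, 3, 4, 2, 5, 8, 12, 10, 11, 0, 6]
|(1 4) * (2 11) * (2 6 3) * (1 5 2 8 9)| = |(1 4 5 2 11 6 3 8 9)| = 9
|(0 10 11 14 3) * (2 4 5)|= |(0 10 11 14 3)(2 4 5)|= 15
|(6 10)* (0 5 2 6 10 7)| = |(10)(0 5 2 6 7)| = 5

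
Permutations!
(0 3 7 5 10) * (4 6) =[3, 1, 2, 7, 6, 10, 4, 5, 8, 9, 0] =(0 3 7 5 10)(4 6)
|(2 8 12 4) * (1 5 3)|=12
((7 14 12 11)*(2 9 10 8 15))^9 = [0, 1, 15, 3, 4, 5, 6, 14, 10, 2, 9, 7, 11, 13, 12, 8] = (2 15 8 10 9)(7 14 12 11)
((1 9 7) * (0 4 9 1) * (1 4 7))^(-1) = [7, 9, 2, 3, 1, 5, 6, 0, 8, 4] = (0 7)(1 9 4)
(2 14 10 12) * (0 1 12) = (0 1 12 2 14 10) = [1, 12, 14, 3, 4, 5, 6, 7, 8, 9, 0, 11, 2, 13, 10]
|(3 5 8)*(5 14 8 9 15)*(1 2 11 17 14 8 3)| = 21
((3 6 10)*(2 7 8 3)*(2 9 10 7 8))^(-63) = (2 3 7 8 6)(9 10) = [0, 1, 3, 7, 4, 5, 2, 8, 6, 10, 9]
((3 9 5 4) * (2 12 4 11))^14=(12)=[0, 1, 2, 3, 4, 5, 6, 7, 8, 9, 10, 11, 12]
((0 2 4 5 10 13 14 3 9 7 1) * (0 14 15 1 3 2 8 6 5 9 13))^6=(0 8 6 5 10)(1 3 4)(2 15 7)(9 14 13)=[8, 3, 15, 4, 1, 10, 5, 2, 6, 14, 0, 11, 12, 9, 13, 7]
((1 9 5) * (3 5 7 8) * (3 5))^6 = (1 9 7 8 5) = [0, 9, 2, 3, 4, 1, 6, 8, 5, 7]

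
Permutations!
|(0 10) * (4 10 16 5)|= |(0 16 5 4 10)|= 5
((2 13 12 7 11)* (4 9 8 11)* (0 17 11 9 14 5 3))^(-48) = [4, 1, 3, 7, 2, 12, 6, 11, 8, 9, 10, 5, 17, 0, 13, 15, 16, 14] = (0 4 2 3 7 11 5 12 17 14 13)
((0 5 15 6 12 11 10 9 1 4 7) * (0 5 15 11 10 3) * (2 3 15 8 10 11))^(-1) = (0 3 2 5 7 4 1 9 10 8)(6 15 11 12) = [3, 9, 5, 2, 1, 7, 15, 4, 0, 10, 8, 12, 6, 13, 14, 11]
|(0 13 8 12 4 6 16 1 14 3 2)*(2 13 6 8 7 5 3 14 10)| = 12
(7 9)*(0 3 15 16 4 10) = (0 3 15 16 4 10)(7 9) = [3, 1, 2, 15, 10, 5, 6, 9, 8, 7, 0, 11, 12, 13, 14, 16, 4]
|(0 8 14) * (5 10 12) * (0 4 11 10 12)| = 6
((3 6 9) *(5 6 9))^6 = (9) = [0, 1, 2, 3, 4, 5, 6, 7, 8, 9]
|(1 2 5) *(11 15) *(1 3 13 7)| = |(1 2 5 3 13 7)(11 15)| = 6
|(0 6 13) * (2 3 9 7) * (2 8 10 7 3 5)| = |(0 6 13)(2 5)(3 9)(7 8 10)| = 6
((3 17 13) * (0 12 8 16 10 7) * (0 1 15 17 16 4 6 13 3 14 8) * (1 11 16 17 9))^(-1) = (0 12)(1 9 15)(3 17)(4 8 14 13 6)(7 10 16 11) = [12, 9, 2, 17, 8, 5, 4, 10, 14, 15, 16, 7, 0, 6, 13, 1, 11, 3]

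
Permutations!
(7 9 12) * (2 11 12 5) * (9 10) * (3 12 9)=(2 11 9 5)(3 12 7 10)=[0, 1, 11, 12, 4, 2, 6, 10, 8, 5, 3, 9, 7]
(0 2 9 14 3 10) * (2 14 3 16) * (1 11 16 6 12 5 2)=(0 14 6 12 5 2 9 3 10)(1 11 16)=[14, 11, 9, 10, 4, 2, 12, 7, 8, 3, 0, 16, 5, 13, 6, 15, 1]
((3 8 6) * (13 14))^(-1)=(3 6 8)(13 14)=[0, 1, 2, 6, 4, 5, 8, 7, 3, 9, 10, 11, 12, 14, 13]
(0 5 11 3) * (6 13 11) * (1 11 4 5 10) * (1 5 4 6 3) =[10, 11, 2, 0, 4, 3, 13, 7, 8, 9, 5, 1, 12, 6] =(0 10 5 3)(1 11)(6 13)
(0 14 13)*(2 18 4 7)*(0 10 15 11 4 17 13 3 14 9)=(0 9)(2 18 17 13 10 15 11 4 7)(3 14)=[9, 1, 18, 14, 7, 5, 6, 2, 8, 0, 15, 4, 12, 10, 3, 11, 16, 13, 17]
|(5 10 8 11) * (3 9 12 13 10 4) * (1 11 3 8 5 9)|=10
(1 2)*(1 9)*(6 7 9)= [0, 2, 6, 3, 4, 5, 7, 9, 8, 1]= (1 2 6 7 9)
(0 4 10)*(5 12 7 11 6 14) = (0 4 10)(5 12 7 11 6 14) = [4, 1, 2, 3, 10, 12, 14, 11, 8, 9, 0, 6, 7, 13, 5]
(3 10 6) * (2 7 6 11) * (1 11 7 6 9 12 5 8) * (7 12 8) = [0, 11, 6, 10, 4, 7, 3, 9, 1, 8, 12, 2, 5] = (1 11 2 6 3 10 12 5 7 9 8)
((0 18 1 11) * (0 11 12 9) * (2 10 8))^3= [12, 0, 2, 3, 4, 5, 6, 7, 8, 1, 10, 11, 18, 13, 14, 15, 16, 17, 9]= (0 12 18 9 1)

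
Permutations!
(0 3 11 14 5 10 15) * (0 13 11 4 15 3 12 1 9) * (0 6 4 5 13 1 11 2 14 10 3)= (0 12 11 10)(1 9 6 4 15)(2 14 13)(3 5)= [12, 9, 14, 5, 15, 3, 4, 7, 8, 6, 0, 10, 11, 2, 13, 1]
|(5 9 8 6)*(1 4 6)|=|(1 4 6 5 9 8)|=6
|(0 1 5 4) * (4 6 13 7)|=7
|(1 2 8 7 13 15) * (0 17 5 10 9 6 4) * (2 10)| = |(0 17 5 2 8 7 13 15 1 10 9 6 4)| = 13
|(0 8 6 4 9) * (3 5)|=10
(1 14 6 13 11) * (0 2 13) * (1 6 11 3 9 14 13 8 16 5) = (0 2 8 16 5 1 13 3 9 14 11 6) = [2, 13, 8, 9, 4, 1, 0, 7, 16, 14, 10, 6, 12, 3, 11, 15, 5]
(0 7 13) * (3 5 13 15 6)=(0 7 15 6 3 5 13)=[7, 1, 2, 5, 4, 13, 3, 15, 8, 9, 10, 11, 12, 0, 14, 6]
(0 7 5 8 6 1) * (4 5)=(0 7 4 5 8 6 1)=[7, 0, 2, 3, 5, 8, 1, 4, 6]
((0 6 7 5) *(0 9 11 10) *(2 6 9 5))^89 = (0 9 11 10)(2 7 6) = [9, 1, 7, 3, 4, 5, 2, 6, 8, 11, 0, 10]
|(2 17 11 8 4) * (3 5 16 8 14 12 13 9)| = 12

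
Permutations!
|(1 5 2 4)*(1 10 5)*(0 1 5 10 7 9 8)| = |(10)(0 1 5 2 4 7 9 8)| = 8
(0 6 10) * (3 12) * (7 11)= (0 6 10)(3 12)(7 11)= [6, 1, 2, 12, 4, 5, 10, 11, 8, 9, 0, 7, 3]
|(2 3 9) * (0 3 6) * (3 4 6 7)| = |(0 4 6)(2 7 3 9)| = 12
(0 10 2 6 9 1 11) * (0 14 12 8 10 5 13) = (0 5 13)(1 11 14 12 8 10 2 6 9) = [5, 11, 6, 3, 4, 13, 9, 7, 10, 1, 2, 14, 8, 0, 12]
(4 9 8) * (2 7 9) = (2 7 9 8 4) = [0, 1, 7, 3, 2, 5, 6, 9, 4, 8]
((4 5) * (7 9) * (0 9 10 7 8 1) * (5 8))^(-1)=(0 1 8 4 5 9)(7 10)=[1, 8, 2, 3, 5, 9, 6, 10, 4, 0, 7]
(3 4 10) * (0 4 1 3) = [4, 3, 2, 1, 10, 5, 6, 7, 8, 9, 0] = (0 4 10)(1 3)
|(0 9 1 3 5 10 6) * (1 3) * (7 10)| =|(0 9 3 5 7 10 6)| =7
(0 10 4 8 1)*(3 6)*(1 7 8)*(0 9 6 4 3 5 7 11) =(0 10 3 4 1 9 6 5 7 8 11) =[10, 9, 2, 4, 1, 7, 5, 8, 11, 6, 3, 0]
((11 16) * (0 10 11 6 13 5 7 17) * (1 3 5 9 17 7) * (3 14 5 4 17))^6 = [9, 1, 2, 16, 6, 5, 0, 7, 8, 11, 3, 4, 12, 10, 14, 15, 17, 13] = (0 9 11 4 6)(3 16 17 13 10)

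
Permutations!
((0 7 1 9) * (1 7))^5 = (0 9 1) = [9, 0, 2, 3, 4, 5, 6, 7, 8, 1]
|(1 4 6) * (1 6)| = |(6)(1 4)| = 2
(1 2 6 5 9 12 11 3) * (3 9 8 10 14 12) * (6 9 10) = (1 2 9 3)(5 8 6)(10 14 12 11) = [0, 2, 9, 1, 4, 8, 5, 7, 6, 3, 14, 10, 11, 13, 12]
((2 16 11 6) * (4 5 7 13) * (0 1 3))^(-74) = (0 1 3)(2 11)(4 7)(5 13)(6 16) = [1, 3, 11, 0, 7, 13, 16, 4, 8, 9, 10, 2, 12, 5, 14, 15, 6]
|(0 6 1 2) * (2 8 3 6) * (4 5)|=|(0 2)(1 8 3 6)(4 5)|=4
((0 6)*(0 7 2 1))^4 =(0 1 2 7 6) =[1, 2, 7, 3, 4, 5, 0, 6]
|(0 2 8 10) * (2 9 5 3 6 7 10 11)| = |(0 9 5 3 6 7 10)(2 8 11)| = 21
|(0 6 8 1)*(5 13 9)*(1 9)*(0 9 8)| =|(0 6)(1 9 5 13)| =4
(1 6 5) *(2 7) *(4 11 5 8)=[0, 6, 7, 3, 11, 1, 8, 2, 4, 9, 10, 5]=(1 6 8 4 11 5)(2 7)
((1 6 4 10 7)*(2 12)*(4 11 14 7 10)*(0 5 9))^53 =[9, 14, 12, 3, 4, 0, 7, 11, 8, 5, 10, 1, 2, 13, 6] =(0 9 5)(1 14 6 7 11)(2 12)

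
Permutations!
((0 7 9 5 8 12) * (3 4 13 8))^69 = (0 13 5)(3 7 8)(4 9 12) = [13, 1, 2, 7, 9, 0, 6, 8, 3, 12, 10, 11, 4, 5]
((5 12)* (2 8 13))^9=(13)(5 12)=[0, 1, 2, 3, 4, 12, 6, 7, 8, 9, 10, 11, 5, 13]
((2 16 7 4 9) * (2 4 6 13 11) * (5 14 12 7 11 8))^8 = (2 11 16)(5 14 12 7 6 13 8) = [0, 1, 11, 3, 4, 14, 13, 6, 5, 9, 10, 16, 7, 8, 12, 15, 2]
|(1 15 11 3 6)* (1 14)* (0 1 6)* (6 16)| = 15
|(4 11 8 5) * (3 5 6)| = 6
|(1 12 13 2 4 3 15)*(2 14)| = |(1 12 13 14 2 4 3 15)| = 8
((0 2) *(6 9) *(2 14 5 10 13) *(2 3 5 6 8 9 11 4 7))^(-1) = (0 2 7 4 11 6 14)(3 13 10 5)(8 9) = [2, 1, 7, 13, 11, 3, 14, 4, 9, 8, 5, 6, 12, 10, 0]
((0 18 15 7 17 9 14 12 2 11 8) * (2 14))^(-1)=(0 8 11 2 9 17 7 15 18)(12 14)=[8, 1, 9, 3, 4, 5, 6, 15, 11, 17, 10, 2, 14, 13, 12, 18, 16, 7, 0]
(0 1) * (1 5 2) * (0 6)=(0 5 2 1 6)=[5, 6, 1, 3, 4, 2, 0]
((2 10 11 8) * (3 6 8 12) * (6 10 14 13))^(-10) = (14)(3 11)(10 12) = [0, 1, 2, 11, 4, 5, 6, 7, 8, 9, 12, 3, 10, 13, 14]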